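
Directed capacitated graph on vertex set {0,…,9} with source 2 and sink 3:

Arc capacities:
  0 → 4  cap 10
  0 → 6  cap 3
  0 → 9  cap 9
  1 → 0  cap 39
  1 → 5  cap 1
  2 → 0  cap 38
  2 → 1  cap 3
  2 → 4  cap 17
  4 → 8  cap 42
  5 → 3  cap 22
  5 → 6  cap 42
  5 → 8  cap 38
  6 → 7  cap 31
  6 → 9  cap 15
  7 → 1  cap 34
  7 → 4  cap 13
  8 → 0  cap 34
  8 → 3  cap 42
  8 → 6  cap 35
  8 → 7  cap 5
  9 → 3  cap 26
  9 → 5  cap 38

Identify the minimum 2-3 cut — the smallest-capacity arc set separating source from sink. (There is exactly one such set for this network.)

augment #1: 2→0→9→3 push 9
augment #2: 2→1→5→3 push 1
augment #3: 2→4→8→3 push 17
augment #4: 2→0→4→8→3 push 10
augment #5: 2→0→6→9→3 push 3
max flow = 40; residual-reachable set from 2 gives S-side
cut edges (S→T): {(0,4), (0,6), (0,9), (1,5), (2,4)} total cap 40

Min-cut arcs: {(0,4), (0,6), (0,9), (1,5), (2,4)} (total capacity 40)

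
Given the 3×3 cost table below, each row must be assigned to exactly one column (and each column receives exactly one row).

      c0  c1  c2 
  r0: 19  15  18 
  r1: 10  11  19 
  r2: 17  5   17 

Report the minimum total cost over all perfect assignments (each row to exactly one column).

optimal assignment: row0→col2 (cost 18), row1→col0 (cost 10), row2→col1 (cost 5)
total = 18 + 10 + 5 = 33

Minimum assignment cost: 33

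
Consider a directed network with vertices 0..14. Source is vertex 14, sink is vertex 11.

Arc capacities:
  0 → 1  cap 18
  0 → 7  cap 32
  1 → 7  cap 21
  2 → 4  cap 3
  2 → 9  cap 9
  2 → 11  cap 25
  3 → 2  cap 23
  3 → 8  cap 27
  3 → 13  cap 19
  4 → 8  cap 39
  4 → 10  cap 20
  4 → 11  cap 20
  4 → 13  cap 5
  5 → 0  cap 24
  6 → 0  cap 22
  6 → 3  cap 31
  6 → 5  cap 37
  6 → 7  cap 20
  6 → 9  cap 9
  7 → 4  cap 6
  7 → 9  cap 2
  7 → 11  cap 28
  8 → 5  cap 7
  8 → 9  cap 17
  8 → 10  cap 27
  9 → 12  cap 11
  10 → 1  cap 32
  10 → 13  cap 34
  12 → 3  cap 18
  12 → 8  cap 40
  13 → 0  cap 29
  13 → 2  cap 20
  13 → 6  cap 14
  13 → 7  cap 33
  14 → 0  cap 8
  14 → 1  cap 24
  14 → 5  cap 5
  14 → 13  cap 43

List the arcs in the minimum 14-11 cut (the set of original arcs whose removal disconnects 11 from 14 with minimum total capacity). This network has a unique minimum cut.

augment #1: 14→0→7→11 push 8
augment #2: 14→1→7→11 push 20
augment #3: 14→13→2→11 push 20
augment #4: 14→1→7→4→11 push 1
augment #5: 14→13→7→4→11 push 5
augment #6: 14→13→6→3→2→11 push 5
augment #7: 14→13→6→3→2→4→11 push 3
max flow = 62; residual-reachable set from 14 gives S-side
cut edges (S→T): {(2,4), (2,11), (7,4), (7,11)} total cap 62

Min-cut arcs: {(2,4), (2,11), (7,4), (7,11)} (total capacity 62)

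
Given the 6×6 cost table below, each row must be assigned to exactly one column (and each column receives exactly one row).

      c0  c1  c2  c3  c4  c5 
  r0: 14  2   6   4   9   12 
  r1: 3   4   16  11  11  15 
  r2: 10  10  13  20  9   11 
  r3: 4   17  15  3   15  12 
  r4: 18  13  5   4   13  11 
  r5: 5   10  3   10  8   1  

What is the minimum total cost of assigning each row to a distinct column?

optimal assignment: row0→col1 (cost 2), row1→col0 (cost 3), row2→col4 (cost 9), row3→col3 (cost 3), row4→col2 (cost 5), row5→col5 (cost 1)
total = 2 + 3 + 9 + 3 + 5 + 1 = 23

Minimum assignment cost: 23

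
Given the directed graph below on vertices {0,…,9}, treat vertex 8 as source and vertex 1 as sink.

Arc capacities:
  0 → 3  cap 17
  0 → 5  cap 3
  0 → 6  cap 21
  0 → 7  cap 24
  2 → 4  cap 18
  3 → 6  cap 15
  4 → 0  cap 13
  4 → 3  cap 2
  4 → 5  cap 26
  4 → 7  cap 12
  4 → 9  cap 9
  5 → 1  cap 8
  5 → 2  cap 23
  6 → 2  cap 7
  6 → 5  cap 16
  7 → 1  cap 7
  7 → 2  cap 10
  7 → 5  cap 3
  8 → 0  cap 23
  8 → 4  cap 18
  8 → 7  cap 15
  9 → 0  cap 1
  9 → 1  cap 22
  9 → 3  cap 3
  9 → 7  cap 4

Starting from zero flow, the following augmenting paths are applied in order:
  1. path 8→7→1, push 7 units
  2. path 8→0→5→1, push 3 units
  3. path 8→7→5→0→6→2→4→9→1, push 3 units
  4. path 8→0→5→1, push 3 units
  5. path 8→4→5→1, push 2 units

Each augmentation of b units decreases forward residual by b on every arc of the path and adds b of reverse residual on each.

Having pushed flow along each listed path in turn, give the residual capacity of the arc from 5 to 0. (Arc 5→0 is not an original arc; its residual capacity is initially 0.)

after path 1 (8→7→1, push 7): res(5,0)=0
after path 2 (8→0→5→1, push 3): res(5,0)=3
after path 3 (8→7→5→0→6→2→4→9→1, push 3): res(5,0)=0
after path 4 (8→0→5→1, push 3): res(5,0)=3
after path 5 (8→4→5→1, push 2): res(5,0)=3

Residual capacity of (5,0): 3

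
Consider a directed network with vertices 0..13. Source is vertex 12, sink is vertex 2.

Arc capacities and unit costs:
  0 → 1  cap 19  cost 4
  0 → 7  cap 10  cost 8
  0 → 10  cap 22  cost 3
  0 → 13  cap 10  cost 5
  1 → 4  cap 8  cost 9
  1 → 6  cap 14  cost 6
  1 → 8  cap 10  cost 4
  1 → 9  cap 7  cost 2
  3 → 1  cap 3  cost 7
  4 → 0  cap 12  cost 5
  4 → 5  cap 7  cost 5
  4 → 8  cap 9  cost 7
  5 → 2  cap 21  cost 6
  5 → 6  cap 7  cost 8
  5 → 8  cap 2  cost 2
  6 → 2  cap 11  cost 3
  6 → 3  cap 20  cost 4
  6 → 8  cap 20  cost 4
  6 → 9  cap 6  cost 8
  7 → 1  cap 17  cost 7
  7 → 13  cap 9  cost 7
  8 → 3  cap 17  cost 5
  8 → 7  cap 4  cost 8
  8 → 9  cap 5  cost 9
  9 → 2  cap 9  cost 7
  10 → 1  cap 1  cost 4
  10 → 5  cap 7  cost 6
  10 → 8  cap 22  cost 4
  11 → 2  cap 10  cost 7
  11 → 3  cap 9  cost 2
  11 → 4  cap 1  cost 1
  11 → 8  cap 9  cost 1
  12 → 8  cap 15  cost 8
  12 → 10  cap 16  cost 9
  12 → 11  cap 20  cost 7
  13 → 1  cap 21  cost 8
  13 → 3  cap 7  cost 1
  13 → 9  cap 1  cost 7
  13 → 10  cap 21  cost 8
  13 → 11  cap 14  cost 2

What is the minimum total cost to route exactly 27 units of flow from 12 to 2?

Minimum cost for 27 units: 523

shortest-cost path #1: 12→11→2 push 10 @ unit cost 14 (adds 140)
shortest-cost path #2: 12→11→4→5→2 push 1 @ unit cost 19 (adds 19)
shortest-cost path #3: 12→10→5→2 push 7 @ unit cost 21 (adds 147)
shortest-cost path #4: 12→10→1→6→2 push 1 @ unit cost 22 (adds 22)
shortest-cost path #5: 12→8→9→2 push 5 @ unit cost 24 (adds 120)
shortest-cost path #6: 12→11→3→1→6→2 push 3 @ unit cost 25 (adds 75)
total cost = 523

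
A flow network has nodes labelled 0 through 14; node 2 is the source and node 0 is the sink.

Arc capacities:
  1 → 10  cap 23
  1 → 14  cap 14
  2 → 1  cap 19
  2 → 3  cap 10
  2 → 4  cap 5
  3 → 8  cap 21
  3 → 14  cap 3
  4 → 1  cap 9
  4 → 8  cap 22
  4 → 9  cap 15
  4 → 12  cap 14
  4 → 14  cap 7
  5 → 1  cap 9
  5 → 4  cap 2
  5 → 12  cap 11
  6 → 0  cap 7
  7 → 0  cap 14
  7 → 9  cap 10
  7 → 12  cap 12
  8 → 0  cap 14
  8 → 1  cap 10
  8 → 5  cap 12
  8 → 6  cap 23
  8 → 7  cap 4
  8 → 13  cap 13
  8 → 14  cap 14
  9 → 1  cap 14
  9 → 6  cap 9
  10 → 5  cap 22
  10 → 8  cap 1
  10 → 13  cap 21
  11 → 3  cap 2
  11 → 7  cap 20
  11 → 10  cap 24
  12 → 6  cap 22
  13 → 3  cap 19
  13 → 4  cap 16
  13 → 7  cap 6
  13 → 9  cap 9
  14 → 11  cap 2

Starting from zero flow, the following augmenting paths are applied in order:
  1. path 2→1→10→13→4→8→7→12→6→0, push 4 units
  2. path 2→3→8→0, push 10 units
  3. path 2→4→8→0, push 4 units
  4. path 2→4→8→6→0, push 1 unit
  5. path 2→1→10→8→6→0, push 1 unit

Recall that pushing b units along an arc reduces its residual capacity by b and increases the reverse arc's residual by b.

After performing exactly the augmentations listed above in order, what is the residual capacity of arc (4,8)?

Residual capacity of (4,8): 13

after path 1 (2→1→10→13→4→8→7→12→6→0, push 4): res(4,8)=18
after path 2 (2→3→8→0, push 10): res(4,8)=18
after path 3 (2→4→8→0, push 4): res(4,8)=14
after path 4 (2→4→8→6→0, push 1): res(4,8)=13
after path 5 (2→1→10→8→6→0, push 1): res(4,8)=13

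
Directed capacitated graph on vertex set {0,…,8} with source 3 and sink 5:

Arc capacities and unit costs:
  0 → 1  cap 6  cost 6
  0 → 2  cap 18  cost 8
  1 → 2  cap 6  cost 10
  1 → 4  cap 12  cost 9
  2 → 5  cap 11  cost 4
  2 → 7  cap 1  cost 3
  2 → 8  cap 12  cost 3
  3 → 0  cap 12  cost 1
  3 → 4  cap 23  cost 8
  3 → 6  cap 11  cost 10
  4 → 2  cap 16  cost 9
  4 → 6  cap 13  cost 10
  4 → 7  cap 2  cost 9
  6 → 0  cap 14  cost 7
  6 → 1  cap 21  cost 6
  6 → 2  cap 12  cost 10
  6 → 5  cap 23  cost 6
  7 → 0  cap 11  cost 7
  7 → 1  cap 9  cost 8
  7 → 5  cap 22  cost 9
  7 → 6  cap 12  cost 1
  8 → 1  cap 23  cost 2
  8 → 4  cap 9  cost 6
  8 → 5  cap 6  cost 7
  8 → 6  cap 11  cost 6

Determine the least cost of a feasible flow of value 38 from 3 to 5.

Minimum cost for 38 units: 705

shortest-cost path #1: 3→0→2→5 push 11 @ unit cost 13 (adds 143)
shortest-cost path #2: 3→6→5 push 11 @ unit cost 16 (adds 176)
shortest-cost path #3: 3→0→2→8→5 push 1 @ unit cost 19 (adds 19)
shortest-cost path #4: 3→4→6→5 push 12 @ unit cost 24 (adds 288)
shortest-cost path #5: 3→4→7→5 push 2 @ unit cost 26 (adds 52)
shortest-cost path #6: 3→4→2→8→5 push 1 @ unit cost 27 (adds 27)
total cost = 705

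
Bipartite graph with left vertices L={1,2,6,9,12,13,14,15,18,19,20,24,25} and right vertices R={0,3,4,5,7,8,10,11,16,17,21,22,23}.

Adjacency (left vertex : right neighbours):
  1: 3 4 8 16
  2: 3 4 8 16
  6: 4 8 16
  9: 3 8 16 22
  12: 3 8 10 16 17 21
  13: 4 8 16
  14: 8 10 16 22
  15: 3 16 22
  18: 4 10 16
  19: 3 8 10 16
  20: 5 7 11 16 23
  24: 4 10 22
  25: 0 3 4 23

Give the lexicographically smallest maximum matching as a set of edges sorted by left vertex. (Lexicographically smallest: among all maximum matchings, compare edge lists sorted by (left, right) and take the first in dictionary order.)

Lex-smallest maximum matching: {(1,3), (2,4), (6,8), (9,16), (12,17), (14,10), (15,22), (20,5), (25,0)}

|M| = 9 (so the lex-smallest maximum matching has 9 edges)
process left vertices in ascending order; for each, take the smallest-labelled available neighbour that still permits 9 edges overall, or leave it unmatched if none does
lex-smallest matching: {1-3, 2-4, 6-8, 9-16, 12-17, 14-10, 15-22, 20-5, 25-0}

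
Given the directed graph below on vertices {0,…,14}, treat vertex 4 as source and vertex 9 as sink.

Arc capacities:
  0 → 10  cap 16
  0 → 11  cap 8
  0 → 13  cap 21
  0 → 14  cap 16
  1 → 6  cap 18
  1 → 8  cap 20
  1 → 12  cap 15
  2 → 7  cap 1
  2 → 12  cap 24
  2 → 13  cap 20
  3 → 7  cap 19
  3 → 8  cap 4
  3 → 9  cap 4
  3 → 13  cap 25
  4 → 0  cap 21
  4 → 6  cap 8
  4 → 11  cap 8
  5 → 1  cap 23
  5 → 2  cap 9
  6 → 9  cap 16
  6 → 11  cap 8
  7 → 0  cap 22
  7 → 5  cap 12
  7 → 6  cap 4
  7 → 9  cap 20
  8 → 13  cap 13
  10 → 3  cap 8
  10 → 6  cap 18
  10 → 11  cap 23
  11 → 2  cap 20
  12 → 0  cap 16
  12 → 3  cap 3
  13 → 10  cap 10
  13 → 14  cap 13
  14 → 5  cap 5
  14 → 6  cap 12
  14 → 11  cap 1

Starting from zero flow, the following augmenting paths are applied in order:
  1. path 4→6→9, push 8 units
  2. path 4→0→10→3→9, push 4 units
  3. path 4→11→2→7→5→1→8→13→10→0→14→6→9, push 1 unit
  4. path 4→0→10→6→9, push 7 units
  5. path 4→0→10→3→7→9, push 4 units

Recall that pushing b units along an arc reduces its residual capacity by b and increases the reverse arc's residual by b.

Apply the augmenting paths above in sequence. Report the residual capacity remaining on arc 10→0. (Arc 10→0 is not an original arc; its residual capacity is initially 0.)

Residual capacity of (10,0): 14

after path 1 (4→6→9, push 8): res(10,0)=0
after path 2 (4→0→10→3→9, push 4): res(10,0)=4
after path 3 (4→11→2→7→5→1→8→13→10→0→14→6→9, push 1): res(10,0)=3
after path 4 (4→0→10→6→9, push 7): res(10,0)=10
after path 5 (4→0→10→3→7→9, push 4): res(10,0)=14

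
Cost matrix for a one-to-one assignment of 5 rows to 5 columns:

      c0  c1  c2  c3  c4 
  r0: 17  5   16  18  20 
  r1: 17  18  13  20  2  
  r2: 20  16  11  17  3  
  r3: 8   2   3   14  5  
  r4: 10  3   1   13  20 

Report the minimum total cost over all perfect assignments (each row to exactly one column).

Minimum assignment cost: 33

optimal assignment: row0→col1 (cost 5), row1→col4 (cost 2), row2→col3 (cost 17), row3→col0 (cost 8), row4→col2 (cost 1)
total = 5 + 2 + 17 + 8 + 1 = 33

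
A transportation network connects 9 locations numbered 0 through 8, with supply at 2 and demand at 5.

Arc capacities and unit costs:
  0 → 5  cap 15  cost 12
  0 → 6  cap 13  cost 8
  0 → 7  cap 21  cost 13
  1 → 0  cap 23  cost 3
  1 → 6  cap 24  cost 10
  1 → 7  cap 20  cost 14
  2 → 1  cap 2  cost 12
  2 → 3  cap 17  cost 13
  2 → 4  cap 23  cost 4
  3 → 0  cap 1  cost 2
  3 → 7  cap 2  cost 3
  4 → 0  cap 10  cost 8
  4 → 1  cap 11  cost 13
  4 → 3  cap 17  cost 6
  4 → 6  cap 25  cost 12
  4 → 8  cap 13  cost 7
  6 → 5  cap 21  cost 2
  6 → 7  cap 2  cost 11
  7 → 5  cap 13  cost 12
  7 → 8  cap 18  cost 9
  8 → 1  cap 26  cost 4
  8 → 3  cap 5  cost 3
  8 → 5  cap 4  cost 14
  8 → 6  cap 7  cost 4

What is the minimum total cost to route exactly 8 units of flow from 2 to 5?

shortest-cost path #1: 2→4→8→6→5 push 7 @ unit cost 17 (adds 119)
shortest-cost path #2: 2→4→6→5 push 1 @ unit cost 18 (adds 18)
total cost = 137

Minimum cost for 8 units: 137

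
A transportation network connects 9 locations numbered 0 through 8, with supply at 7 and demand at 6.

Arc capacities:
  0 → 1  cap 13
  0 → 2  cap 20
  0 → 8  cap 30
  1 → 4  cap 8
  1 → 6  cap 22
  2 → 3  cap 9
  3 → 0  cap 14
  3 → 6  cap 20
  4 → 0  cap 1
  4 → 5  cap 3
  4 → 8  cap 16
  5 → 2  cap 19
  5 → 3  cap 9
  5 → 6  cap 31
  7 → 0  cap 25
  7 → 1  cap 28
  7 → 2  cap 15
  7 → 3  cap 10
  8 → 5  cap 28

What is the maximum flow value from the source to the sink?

Maximum flow value: 72

augment #1: 7→1→6 bottleneck 22, total now 22
augment #2: 7→3→6 bottleneck 10, total now 32
augment #3: 7→2→3→6 bottleneck 9, total now 41
augment #4: 7→0→8→5→6 bottleneck 25, total now 66
augment #5: 7→1→4→5→6 bottleneck 3, total now 69
augment #6: 7→1→4→8→5→6 bottleneck 3, total now 72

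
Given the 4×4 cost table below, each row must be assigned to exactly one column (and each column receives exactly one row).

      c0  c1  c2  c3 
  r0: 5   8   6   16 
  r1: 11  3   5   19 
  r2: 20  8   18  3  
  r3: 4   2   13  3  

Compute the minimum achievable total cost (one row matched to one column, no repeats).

optimal assignment: row0→col0 (cost 5), row1→col2 (cost 5), row2→col3 (cost 3), row3→col1 (cost 2)
total = 5 + 5 + 3 + 2 = 15

Minimum assignment cost: 15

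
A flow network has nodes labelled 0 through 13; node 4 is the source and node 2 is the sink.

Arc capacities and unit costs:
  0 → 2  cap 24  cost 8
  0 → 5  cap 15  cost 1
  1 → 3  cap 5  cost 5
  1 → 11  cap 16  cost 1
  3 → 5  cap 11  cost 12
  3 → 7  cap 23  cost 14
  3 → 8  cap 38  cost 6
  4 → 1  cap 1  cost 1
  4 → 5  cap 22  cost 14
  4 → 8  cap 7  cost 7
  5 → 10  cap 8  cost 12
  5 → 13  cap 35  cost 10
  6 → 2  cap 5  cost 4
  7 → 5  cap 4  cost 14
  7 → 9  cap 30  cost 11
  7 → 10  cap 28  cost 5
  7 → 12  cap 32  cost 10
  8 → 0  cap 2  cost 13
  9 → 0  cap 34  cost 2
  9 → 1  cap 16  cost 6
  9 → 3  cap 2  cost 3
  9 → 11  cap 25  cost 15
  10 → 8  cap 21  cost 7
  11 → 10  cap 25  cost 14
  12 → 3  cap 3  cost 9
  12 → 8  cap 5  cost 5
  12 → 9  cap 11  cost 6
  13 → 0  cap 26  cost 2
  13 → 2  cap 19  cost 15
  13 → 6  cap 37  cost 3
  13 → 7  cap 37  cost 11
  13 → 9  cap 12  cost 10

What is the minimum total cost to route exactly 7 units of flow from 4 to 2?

shortest-cost path #1: 4→8→0→2 push 2 @ unit cost 28 (adds 56)
shortest-cost path #2: 4→5→13→6→2 push 5 @ unit cost 31 (adds 155)
total cost = 211

Minimum cost for 7 units: 211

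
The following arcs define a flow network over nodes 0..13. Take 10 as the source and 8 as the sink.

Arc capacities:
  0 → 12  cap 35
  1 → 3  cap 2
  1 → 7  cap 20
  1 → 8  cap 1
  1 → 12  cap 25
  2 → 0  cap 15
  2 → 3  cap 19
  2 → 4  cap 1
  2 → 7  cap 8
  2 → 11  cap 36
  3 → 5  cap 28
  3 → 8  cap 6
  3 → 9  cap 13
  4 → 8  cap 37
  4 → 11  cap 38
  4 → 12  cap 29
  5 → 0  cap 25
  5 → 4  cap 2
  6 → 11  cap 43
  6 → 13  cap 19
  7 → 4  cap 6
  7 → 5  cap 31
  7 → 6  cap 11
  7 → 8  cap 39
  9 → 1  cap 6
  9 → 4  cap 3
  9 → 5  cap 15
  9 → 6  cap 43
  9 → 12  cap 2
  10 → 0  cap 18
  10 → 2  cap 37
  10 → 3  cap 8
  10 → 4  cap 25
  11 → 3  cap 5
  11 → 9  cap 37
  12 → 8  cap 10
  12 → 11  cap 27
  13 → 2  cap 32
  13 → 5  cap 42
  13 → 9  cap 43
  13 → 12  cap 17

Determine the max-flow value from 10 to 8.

Maximum flow value: 61

augment #1: 10→3→8 bottleneck 6, total now 6
augment #2: 10→4→8 bottleneck 25, total now 31
augment #3: 10→0→12→8 bottleneck 10, total now 41
augment #4: 10→2→4→8 bottleneck 1, total now 42
augment #5: 10→2→7→8 bottleneck 8, total now 50
augment #6: 10→3→5→4→8 bottleneck 2, total now 52
augment #7: 10→2→3→9→1→8 bottleneck 1, total now 53
augment #8: 10→2→3→9→4→8 bottleneck 3, total now 56
augment #9: 10→2→3→9→1→7→8 bottleneck 5, total now 61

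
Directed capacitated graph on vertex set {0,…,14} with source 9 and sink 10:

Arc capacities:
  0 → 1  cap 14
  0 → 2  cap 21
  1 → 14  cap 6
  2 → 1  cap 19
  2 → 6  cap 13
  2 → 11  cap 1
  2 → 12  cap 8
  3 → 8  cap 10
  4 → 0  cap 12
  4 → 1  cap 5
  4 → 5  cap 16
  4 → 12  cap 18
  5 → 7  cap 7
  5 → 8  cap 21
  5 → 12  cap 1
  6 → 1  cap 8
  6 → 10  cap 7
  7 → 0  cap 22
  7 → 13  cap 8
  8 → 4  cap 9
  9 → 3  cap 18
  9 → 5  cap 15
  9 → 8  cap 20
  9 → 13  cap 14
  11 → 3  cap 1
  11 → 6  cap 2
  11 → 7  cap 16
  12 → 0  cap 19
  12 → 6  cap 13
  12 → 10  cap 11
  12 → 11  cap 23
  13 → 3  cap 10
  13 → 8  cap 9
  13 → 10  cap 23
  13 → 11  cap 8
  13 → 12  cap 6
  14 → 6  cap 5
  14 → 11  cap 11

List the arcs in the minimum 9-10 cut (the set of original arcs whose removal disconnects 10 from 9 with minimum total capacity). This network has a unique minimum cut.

augment #1: 9→13→10 push 14
augment #2: 9→5→12→10 push 1
augment #3: 9→5→7→13→10 push 7
augment #4: 9→8→4→12→10 push 9
max flow = 31; residual-reachable set from 9 gives S-side
cut edges (S→T): {(5,7), (5,12), (8,4), (9,13)} total cap 31

Min-cut arcs: {(5,7), (5,12), (8,4), (9,13)} (total capacity 31)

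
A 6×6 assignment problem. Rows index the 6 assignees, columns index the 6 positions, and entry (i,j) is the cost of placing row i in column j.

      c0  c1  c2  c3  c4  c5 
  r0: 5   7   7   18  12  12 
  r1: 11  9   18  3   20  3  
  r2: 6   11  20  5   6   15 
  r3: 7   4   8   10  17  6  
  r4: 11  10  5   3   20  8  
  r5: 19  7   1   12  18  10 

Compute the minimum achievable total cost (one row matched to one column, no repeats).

optimal assignment: row0→col0 (cost 5), row1→col5 (cost 3), row2→col4 (cost 6), row3→col1 (cost 4), row4→col3 (cost 3), row5→col2 (cost 1)
total = 5 + 3 + 6 + 4 + 3 + 1 = 22

Minimum assignment cost: 22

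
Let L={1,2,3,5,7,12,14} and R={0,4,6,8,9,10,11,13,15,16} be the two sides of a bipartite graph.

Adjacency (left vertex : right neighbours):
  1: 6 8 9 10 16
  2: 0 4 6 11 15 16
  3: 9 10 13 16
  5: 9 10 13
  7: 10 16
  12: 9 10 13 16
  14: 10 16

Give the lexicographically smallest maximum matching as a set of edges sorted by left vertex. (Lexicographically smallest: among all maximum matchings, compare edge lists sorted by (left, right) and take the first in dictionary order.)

|M| = 6 (so the lex-smallest maximum matching has 6 edges)
process left vertices in ascending order; for each, take the smallest-labelled available neighbour that still permits 6 edges overall, or leave it unmatched if none does
lex-smallest matching: {1-6, 2-0, 3-9, 5-10, 7-16, 12-13}

Lex-smallest maximum matching: {(1,6), (2,0), (3,9), (5,10), (7,16), (12,13)}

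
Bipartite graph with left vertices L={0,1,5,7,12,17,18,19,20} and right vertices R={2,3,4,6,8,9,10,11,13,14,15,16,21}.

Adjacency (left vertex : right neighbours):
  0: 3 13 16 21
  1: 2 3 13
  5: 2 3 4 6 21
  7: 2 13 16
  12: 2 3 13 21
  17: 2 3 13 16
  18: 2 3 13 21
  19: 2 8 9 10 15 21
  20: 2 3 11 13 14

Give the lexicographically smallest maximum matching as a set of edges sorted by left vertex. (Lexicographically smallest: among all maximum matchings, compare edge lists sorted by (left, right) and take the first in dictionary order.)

|M| = 8 (so the lex-smallest maximum matching has 8 edges)
process left vertices in ascending order; for each, take the smallest-labelled available neighbour that still permits 8 edges overall, or leave it unmatched if none does
lex-smallest matching: {0-3, 1-2, 5-4, 7-13, 12-21, 17-16, 19-8, 20-11}

Lex-smallest maximum matching: {(0,3), (1,2), (5,4), (7,13), (12,21), (17,16), (19,8), (20,11)}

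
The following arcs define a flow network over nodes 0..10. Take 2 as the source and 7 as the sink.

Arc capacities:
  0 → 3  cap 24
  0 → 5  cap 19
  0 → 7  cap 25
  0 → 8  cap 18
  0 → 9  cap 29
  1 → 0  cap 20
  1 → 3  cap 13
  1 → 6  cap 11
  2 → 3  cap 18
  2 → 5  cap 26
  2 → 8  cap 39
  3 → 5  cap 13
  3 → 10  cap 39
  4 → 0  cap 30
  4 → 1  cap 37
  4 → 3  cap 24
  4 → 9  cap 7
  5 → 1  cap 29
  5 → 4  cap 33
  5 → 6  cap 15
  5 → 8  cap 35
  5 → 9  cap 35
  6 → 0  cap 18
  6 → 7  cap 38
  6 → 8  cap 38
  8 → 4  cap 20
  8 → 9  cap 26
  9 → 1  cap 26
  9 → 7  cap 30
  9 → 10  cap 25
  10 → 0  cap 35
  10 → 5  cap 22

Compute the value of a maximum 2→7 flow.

augment #1: 2→5→6→7 bottleneck 15, total now 15
augment #2: 2→5→9→7 bottleneck 11, total now 26
augment #3: 2→8→9→7 bottleneck 19, total now 45
augment #4: 2→3→10→0→7 bottleneck 18, total now 63
augment #5: 2→8→4→0→7 bottleneck 7, total now 70
augment #6: 2→8→4→1→6→7 bottleneck 11, total now 81

Maximum flow value: 81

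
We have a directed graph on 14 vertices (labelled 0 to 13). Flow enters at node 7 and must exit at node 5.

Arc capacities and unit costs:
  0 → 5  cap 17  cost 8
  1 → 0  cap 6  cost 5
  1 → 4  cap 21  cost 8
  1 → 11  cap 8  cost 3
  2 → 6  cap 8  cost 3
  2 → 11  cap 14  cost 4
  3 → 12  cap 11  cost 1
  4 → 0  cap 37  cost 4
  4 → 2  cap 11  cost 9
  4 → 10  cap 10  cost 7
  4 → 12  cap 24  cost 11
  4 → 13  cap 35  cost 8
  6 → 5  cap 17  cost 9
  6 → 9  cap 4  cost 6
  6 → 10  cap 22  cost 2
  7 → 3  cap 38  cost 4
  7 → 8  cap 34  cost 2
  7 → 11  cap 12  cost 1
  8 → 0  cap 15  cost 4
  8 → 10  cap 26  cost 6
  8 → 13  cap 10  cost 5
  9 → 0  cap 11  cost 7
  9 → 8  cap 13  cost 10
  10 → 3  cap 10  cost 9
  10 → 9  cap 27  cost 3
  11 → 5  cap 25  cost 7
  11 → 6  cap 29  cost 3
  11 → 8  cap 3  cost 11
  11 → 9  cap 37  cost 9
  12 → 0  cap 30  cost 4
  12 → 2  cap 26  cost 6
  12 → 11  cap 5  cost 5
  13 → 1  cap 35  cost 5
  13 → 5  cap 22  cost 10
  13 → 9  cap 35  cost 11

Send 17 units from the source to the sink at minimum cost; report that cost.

shortest-cost path #1: 7→11→5 push 12 @ unit cost 8 (adds 96)
shortest-cost path #2: 7→8→0→5 push 5 @ unit cost 14 (adds 70)
total cost = 166

Minimum cost for 17 units: 166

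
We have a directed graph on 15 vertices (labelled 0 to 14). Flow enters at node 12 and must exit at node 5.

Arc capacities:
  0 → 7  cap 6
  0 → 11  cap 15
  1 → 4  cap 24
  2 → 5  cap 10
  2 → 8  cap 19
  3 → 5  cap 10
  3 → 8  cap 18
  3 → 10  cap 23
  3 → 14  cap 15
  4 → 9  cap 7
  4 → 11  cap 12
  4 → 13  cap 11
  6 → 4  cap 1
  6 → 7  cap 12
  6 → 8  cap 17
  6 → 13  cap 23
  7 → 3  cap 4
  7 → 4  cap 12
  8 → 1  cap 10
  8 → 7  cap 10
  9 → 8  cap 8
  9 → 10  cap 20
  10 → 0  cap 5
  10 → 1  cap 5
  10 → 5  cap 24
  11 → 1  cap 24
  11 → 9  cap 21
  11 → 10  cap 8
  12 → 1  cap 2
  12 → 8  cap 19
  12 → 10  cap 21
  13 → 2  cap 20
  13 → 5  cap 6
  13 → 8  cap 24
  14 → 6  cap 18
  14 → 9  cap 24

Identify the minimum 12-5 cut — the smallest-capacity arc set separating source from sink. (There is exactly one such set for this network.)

augment #1: 12→10→5 push 21
augment #2: 12→1→4→13→5 push 2
augment #3: 12→8→7→3→5 push 4
augment #4: 12→8→1→4→13→5 push 4
augment #5: 12→8→1→4→9→10→5 push 3
augment #6: 12→8→1→4→13→2→5 push 3
augment #7: 12→8→7→4→13→2→5 push 2
max flow = 39; residual-reachable set from 12 gives S-side
cut edges (S→T): {(4,13), (7,3), (10,5)} total cap 39

Min-cut arcs: {(4,13), (7,3), (10,5)} (total capacity 39)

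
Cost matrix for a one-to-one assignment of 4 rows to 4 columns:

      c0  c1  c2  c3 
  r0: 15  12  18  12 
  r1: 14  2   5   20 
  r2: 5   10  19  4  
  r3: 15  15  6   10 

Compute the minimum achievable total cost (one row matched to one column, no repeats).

Minimum assignment cost: 25

optimal assignment: row0→col3 (cost 12), row1→col1 (cost 2), row2→col0 (cost 5), row3→col2 (cost 6)
total = 12 + 2 + 5 + 6 = 25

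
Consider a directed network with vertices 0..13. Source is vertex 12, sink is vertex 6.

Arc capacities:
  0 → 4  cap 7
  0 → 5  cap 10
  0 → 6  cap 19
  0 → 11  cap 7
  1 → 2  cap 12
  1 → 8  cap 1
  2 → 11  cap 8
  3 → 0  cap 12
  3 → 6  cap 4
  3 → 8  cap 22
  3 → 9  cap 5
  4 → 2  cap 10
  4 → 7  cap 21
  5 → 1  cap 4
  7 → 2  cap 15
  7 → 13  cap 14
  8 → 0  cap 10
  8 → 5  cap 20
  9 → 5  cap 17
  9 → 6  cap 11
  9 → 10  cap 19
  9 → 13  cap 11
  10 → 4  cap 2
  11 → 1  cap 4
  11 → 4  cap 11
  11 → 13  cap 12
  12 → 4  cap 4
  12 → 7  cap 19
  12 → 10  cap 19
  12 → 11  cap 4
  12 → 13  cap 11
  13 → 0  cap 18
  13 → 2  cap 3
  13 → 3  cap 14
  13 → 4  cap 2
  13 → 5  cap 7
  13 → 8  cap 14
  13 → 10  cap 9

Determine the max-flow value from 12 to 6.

Maximum flow value: 28

augment #1: 12→13→0→6 bottleneck 11, total now 11
augment #2: 12→7→13→0→6 bottleneck 7, total now 18
augment #3: 12→7→13→3→6 bottleneck 4, total now 22
augment #4: 12→7→13→3→0→6 bottleneck 1, total now 23
augment #5: 12→7→13→3→9→6 bottleneck 2, total now 25
augment #6: 12→11→13→3→9→6 bottleneck 3, total now 28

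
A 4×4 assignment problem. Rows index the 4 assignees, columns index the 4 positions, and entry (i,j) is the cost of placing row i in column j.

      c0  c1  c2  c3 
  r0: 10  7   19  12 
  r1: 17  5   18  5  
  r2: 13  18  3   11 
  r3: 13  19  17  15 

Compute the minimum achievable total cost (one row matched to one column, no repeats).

Minimum assignment cost: 28

optimal assignment: row0→col1 (cost 7), row1→col3 (cost 5), row2→col2 (cost 3), row3→col0 (cost 13)
total = 7 + 5 + 3 + 13 = 28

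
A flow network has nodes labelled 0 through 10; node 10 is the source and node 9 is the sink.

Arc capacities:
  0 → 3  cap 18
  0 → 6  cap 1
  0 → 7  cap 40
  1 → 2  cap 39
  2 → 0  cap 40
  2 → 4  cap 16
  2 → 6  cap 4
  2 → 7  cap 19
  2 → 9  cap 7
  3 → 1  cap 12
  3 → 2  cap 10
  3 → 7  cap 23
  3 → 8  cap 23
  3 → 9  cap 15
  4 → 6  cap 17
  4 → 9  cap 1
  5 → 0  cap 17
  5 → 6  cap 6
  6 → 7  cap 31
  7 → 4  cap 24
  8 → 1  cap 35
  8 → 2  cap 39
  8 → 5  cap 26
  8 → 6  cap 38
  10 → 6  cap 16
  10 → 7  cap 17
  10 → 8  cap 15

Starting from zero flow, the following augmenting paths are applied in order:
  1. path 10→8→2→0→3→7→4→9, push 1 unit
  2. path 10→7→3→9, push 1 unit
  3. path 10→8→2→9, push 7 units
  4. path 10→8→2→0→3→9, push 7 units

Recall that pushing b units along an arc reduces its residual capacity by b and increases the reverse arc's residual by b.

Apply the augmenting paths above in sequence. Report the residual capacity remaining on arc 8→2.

after path 1 (10→8→2→0→3→7→4→9, push 1): res(8,2)=38
after path 2 (10→7→3→9, push 1): res(8,2)=38
after path 3 (10→8→2→9, push 7): res(8,2)=31
after path 4 (10→8→2→0→3→9, push 7): res(8,2)=24

Residual capacity of (8,2): 24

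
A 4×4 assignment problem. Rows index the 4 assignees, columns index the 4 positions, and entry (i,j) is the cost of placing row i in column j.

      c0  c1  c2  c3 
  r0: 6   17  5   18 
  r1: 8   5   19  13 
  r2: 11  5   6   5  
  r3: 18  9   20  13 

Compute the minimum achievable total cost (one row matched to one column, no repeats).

Minimum assignment cost: 27

optimal assignment: row0→col2 (cost 5), row1→col0 (cost 8), row2→col3 (cost 5), row3→col1 (cost 9)
total = 5 + 8 + 5 + 9 = 27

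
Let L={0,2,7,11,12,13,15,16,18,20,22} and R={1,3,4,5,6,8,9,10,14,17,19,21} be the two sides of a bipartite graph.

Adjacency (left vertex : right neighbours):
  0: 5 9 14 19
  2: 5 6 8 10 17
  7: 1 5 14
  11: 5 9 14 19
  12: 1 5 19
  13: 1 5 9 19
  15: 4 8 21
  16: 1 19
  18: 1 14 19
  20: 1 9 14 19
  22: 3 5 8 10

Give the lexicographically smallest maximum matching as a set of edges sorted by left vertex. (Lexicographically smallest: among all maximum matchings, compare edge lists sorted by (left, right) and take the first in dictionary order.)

Lex-smallest maximum matching: {(0,5), (2,6), (7,1), (11,9), (12,19), (15,4), (18,14), (22,3)}

|M| = 8 (so the lex-smallest maximum matching has 8 edges)
process left vertices in ascending order; for each, take the smallest-labelled available neighbour that still permits 8 edges overall, or leave it unmatched if none does
lex-smallest matching: {0-5, 2-6, 7-1, 11-9, 12-19, 15-4, 18-14, 22-3}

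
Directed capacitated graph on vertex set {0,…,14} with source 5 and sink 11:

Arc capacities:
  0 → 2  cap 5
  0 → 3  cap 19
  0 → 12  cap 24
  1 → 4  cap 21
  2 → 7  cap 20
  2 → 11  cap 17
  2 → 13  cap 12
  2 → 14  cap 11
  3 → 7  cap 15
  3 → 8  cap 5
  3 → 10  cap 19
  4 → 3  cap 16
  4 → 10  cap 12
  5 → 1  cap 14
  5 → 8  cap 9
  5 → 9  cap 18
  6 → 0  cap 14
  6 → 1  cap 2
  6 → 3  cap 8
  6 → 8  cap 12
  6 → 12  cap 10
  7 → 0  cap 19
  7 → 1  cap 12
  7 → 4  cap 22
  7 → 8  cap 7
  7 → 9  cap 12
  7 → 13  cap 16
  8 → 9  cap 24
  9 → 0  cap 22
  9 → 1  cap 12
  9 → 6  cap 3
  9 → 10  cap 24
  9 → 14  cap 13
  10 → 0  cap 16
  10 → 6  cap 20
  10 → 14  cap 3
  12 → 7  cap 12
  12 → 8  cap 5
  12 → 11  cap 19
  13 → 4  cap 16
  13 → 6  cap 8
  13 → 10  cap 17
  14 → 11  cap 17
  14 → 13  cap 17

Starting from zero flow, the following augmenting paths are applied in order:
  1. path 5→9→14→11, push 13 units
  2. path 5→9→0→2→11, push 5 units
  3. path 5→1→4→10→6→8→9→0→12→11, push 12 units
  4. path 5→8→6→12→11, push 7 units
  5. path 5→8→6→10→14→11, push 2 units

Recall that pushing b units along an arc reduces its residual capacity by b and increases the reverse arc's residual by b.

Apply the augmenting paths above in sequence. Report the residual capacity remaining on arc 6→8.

after path 1 (5→9→14→11, push 13): res(6,8)=12
after path 2 (5→9→0→2→11, push 5): res(6,8)=12
after path 3 (5→1→4→10→6→8→9→0→12→11, push 12): res(6,8)=0
after path 4 (5→8→6→12→11, push 7): res(6,8)=7
after path 5 (5→8→6→10→14→11, push 2): res(6,8)=9

Residual capacity of (6,8): 9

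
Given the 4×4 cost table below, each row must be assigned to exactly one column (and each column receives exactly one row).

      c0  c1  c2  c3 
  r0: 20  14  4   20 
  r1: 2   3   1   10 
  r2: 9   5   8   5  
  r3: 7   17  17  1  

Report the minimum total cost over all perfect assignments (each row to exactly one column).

optimal assignment: row0→col2 (cost 4), row1→col0 (cost 2), row2→col1 (cost 5), row3→col3 (cost 1)
total = 4 + 2 + 5 + 1 = 12

Minimum assignment cost: 12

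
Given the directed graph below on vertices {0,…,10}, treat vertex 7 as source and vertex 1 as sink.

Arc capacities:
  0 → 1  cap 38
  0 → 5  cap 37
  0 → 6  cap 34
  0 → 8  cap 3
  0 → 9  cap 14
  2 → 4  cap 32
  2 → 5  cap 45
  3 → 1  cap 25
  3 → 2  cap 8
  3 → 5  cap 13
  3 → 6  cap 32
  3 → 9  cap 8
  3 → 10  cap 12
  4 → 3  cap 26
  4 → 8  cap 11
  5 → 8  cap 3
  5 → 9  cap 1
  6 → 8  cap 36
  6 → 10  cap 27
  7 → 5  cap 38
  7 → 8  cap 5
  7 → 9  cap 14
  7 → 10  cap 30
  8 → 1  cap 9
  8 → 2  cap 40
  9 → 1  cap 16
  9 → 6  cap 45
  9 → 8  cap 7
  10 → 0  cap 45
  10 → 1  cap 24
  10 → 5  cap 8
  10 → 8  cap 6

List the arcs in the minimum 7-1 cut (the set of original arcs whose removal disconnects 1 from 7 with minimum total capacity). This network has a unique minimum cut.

Min-cut arcs: {(5,8), (5,9), (7,8), (7,9), (7,10)} (total capacity 53)

augment #1: 7→8→1 push 5
augment #2: 7→9→1 push 14
augment #3: 7→10→1 push 24
augment #4: 7→5→8→1 push 3
augment #5: 7→5→9→1 push 1
augment #6: 7→10→0→1 push 6
max flow = 53; residual-reachable set from 7 gives S-side
cut edges (S→T): {(5,8), (5,9), (7,8), (7,9), (7,10)} total cap 53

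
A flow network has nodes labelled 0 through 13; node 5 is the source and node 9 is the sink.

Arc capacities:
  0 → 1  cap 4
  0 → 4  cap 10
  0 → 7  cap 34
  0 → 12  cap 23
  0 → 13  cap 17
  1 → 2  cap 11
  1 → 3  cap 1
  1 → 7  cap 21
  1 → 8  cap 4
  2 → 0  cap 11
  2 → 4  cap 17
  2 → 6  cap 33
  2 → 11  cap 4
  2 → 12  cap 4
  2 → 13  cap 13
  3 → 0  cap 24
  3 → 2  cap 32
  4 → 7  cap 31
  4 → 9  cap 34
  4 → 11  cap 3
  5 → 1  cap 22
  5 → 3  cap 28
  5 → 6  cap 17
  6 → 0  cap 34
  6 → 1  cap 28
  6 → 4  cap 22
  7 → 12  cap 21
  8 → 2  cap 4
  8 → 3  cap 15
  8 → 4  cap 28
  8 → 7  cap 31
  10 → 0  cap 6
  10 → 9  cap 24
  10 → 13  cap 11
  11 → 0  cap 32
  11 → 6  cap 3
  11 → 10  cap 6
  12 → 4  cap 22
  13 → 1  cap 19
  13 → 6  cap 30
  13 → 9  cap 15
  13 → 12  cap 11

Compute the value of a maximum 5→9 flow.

augment #1: 5→6→4→9 bottleneck 17, total now 17
augment #2: 5→1→2→4→9 bottleneck 11, total now 28
augment #3: 5→1→8→4→9 bottleneck 4, total now 32
augment #4: 5→3→0→4→9 bottleneck 2, total now 34
augment #5: 5→3→0→13→9 bottleneck 15, total now 49
augment #6: 5→3→2→11→10→9 bottleneck 4, total now 53
augment #7: 5→3→0→4→11→10→9 bottleneck 2, total now 55

Maximum flow value: 55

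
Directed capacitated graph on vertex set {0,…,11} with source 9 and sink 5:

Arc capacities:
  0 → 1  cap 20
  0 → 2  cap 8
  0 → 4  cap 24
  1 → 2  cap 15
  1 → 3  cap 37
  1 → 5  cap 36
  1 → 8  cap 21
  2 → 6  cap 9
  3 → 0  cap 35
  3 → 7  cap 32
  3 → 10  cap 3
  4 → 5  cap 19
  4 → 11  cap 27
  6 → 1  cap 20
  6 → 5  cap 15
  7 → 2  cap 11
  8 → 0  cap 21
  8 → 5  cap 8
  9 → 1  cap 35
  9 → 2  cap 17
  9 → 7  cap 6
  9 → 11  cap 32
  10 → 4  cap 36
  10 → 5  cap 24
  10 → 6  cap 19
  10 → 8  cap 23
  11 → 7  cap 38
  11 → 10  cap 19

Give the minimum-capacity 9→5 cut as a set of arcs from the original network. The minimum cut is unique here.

Min-cut arcs: {(2,6), (9,1), (11,10)} (total capacity 63)

augment #1: 9→1→5 push 35
augment #2: 9→2→6→5 push 9
augment #3: 9→11→10→5 push 19
max flow = 63; residual-reachable set from 9 gives S-side
cut edges (S→T): {(2,6), (9,1), (11,10)} total cap 63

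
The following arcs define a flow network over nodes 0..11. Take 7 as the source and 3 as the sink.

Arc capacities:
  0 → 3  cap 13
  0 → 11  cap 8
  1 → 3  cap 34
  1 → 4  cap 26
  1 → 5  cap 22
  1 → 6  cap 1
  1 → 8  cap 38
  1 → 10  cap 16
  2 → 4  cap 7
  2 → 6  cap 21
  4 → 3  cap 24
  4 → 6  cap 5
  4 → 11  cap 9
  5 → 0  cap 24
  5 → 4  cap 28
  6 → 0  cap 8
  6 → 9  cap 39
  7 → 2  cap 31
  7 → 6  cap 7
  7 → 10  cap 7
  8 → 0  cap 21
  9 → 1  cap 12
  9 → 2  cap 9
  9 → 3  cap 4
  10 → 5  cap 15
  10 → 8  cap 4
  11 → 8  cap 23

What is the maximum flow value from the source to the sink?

Maximum flow value: 38

augment #1: 7→2→4→3 bottleneck 7, total now 7
augment #2: 7→6→0→3 bottleneck 7, total now 14
augment #3: 7→2→6→0→3 bottleneck 1, total now 15
augment #4: 7→2→6→9→3 bottleneck 4, total now 19
augment #5: 7→10→5→0→3 bottleneck 5, total now 24
augment #6: 7→10→5→4→3 bottleneck 2, total now 26
augment #7: 7→2→6→9→1→3 bottleneck 12, total now 38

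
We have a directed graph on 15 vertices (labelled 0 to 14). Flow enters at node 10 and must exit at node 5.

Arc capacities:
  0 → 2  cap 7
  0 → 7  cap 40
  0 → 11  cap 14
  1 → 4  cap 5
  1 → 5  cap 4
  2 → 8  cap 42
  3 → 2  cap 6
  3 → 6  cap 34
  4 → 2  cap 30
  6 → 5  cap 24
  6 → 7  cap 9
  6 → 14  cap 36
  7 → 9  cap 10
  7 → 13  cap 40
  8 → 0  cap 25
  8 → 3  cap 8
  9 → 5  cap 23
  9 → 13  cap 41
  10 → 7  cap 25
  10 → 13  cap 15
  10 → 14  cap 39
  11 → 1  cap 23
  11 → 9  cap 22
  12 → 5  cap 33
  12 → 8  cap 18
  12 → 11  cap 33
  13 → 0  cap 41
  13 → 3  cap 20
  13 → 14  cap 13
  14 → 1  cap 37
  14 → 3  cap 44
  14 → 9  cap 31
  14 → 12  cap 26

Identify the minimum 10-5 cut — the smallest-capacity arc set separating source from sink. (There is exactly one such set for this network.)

Min-cut arcs: {(1,5), (6,5), (9,5), (14,12)} (total capacity 77)

augment #1: 10→7→9→5 push 10
augment #2: 10→14→1→5 push 4
augment #3: 10→14→9→5 push 13
augment #4: 10→14→12→5 push 22
augment #5: 10→13→3→6→5 push 15
augment #6: 10→7→13→3→6→5 push 5
augment #7: 10→7→13→14→12→5 push 4
augment #8: 10→7→13→14→3→6→5 push 4
max flow = 77; residual-reachable set from 10 gives S-side
cut edges (S→T): {(1,5), (6,5), (9,5), (14,12)} total cap 77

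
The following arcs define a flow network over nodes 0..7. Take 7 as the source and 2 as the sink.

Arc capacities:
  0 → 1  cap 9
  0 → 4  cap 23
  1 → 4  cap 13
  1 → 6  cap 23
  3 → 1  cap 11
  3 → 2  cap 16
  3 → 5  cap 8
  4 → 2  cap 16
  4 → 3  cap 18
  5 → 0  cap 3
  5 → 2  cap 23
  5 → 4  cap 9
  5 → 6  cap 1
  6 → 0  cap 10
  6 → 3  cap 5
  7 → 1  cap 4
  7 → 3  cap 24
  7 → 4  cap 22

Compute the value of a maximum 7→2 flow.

augment #1: 7→3→2 bottleneck 16, total now 16
augment #2: 7→4→2 bottleneck 16, total now 32
augment #3: 7→3→5→2 bottleneck 8, total now 40

Maximum flow value: 40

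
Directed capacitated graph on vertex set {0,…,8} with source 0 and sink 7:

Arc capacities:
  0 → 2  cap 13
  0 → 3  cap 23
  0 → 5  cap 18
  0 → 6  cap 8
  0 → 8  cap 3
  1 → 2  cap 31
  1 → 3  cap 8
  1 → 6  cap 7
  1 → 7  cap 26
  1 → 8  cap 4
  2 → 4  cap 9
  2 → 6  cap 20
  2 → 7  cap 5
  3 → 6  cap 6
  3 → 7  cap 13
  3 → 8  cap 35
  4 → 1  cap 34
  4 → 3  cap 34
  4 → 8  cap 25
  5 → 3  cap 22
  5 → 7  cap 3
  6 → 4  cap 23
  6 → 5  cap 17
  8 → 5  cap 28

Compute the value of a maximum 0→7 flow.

augment #1: 0→2→7 bottleneck 5, total now 5
augment #2: 0→3→7 bottleneck 13, total now 18
augment #3: 0→5→7 bottleneck 3, total now 21
augment #4: 0→2→4→1→7 bottleneck 8, total now 29
augment #5: 0→6→4→1→7 bottleneck 8, total now 37
augment #6: 0→3→6→4→1→7 bottleneck 6, total now 43

Maximum flow value: 43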